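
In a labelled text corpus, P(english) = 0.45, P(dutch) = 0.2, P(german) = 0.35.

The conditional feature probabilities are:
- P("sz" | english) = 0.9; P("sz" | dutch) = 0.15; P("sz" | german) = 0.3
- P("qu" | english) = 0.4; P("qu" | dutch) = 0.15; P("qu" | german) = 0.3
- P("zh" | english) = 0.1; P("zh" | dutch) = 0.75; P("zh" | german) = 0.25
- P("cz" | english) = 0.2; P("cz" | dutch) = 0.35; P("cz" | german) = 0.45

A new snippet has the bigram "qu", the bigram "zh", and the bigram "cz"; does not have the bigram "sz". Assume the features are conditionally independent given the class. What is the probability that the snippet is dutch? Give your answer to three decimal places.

0.437

english: 0.45 × (1−0.9) × 0.4 × 0.1 × 0.2 = 0.00036
dutch: 0.2 × (1−0.15) × 0.15 × 0.75 × 0.35 = 0.00669375
german: 0.35 × (1−0.3) × 0.3 × 0.25 × 0.45 = 0.00826875
P(dutch | x) = 0.00669375 / 0.0153225 ≈ 0.437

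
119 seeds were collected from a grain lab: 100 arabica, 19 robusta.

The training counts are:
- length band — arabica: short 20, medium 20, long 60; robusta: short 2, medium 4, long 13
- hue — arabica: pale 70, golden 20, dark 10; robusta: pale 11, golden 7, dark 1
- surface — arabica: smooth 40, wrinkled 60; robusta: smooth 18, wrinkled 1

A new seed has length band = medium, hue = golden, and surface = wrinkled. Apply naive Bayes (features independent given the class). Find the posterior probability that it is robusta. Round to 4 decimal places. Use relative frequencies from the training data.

0.0313

arabica: (100/119) × (20/100) × (20/100) × (60/100) ≈ 0.0201681
robusta: (19/119) × (4/19) × (7/19) × (1/19) ≈ 0.000651784
P(robusta | x) = 0.000651784 / 0.020819884 ≈ 0.0313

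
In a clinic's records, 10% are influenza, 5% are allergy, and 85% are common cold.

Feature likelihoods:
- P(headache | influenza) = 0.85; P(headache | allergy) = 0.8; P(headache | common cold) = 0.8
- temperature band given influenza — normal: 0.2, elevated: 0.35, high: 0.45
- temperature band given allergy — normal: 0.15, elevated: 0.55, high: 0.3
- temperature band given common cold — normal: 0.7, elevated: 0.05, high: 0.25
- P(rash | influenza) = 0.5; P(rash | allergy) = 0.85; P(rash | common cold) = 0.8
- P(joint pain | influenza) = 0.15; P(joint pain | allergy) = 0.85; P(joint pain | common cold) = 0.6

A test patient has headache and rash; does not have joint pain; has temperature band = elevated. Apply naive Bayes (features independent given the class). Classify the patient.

influenza: 0.1 × 0.85 × 0.35 × 0.5 × (1−0.15) = 0.01264375
allergy: 0.05 × 0.8 × 0.55 × 0.85 × (1−0.85) = 0.002805
common cold: 0.85 × 0.8 × 0.05 × 0.8 × (1−0.6) = 0.01088
Highest score → influenza.

influenza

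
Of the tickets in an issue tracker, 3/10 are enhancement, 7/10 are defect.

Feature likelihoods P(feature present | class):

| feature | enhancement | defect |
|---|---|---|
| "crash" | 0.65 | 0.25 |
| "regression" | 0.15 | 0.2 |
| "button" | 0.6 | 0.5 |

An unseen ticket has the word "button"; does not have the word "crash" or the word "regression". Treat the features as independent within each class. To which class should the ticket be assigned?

defect

enhancement: 0.3 × (1−0.65) × (1−0.15) × 0.6 = 0.05355
defect: 0.7 × (1−0.25) × (1−0.2) × 0.5 = 0.21
Highest score → defect.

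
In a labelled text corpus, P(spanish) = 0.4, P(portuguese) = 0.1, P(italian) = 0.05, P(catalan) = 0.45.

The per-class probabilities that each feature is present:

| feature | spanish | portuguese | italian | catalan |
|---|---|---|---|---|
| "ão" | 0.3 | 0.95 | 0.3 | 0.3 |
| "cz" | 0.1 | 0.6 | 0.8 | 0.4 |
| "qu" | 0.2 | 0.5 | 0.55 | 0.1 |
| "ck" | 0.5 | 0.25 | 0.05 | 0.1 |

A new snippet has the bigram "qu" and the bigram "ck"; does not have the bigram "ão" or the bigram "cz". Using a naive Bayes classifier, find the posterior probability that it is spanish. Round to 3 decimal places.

spanish: 0.4 × (1−0.3) × (1−0.1) × 0.2 × 0.5 = 0.0252
portuguese: 0.1 × (1−0.95) × (1−0.6) × 0.5 × 0.25 = 0.00025
italian: 0.05 × (1−0.3) × (1−0.8) × 0.55 × 0.05 = 0.0001925
catalan: 0.45 × (1−0.3) × (1−0.4) × 0.1 × 0.1 = 0.00189
P(spanish | x) = 0.0252 / 0.0275325 ≈ 0.915

0.915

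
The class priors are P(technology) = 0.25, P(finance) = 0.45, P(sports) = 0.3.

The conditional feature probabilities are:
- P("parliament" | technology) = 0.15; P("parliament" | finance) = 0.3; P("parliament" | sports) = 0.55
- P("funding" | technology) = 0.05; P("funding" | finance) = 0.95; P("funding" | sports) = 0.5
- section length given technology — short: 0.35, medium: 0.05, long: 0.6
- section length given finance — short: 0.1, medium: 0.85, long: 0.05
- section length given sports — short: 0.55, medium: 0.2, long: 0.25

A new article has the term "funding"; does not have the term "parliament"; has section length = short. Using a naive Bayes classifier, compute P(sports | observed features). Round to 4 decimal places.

0.5246

technology: 0.25 × (1−0.15) × 0.05 × 0.35 = 0.00371875
finance: 0.45 × (1−0.3) × 0.95 × 0.1 = 0.029925
sports: 0.3 × (1−0.55) × 0.5 × 0.55 = 0.037125
P(sports | x) = 0.037125 / 0.07076875 ≈ 0.5246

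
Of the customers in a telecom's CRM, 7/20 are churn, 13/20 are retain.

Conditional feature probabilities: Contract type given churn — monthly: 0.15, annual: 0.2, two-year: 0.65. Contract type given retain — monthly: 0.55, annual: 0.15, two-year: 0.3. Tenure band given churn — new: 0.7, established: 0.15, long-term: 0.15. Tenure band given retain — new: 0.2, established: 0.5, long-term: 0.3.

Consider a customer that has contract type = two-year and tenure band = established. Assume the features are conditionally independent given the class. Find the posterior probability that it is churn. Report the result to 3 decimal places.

0.259

churn: 0.35 × 0.65 × 0.15 = 0.034125
retain: 0.65 × 0.3 × 0.5 = 0.0975
P(churn | x) = 0.034125 / 0.131625 ≈ 0.259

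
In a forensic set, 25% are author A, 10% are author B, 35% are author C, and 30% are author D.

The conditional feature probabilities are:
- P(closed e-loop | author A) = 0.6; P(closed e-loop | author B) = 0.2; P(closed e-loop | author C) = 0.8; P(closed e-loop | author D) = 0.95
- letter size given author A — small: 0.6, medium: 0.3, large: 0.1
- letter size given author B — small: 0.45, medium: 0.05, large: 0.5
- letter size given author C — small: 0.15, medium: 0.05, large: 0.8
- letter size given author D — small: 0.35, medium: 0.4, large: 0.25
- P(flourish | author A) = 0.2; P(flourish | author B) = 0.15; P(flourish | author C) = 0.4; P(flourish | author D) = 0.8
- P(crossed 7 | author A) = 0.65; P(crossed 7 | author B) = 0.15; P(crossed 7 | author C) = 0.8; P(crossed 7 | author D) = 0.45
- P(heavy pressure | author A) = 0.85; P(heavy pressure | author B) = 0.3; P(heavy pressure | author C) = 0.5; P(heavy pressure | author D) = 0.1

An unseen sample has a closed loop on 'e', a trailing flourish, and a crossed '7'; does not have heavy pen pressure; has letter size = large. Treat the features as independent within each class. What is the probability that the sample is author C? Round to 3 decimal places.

0.604

author A: 0.25 × 0.6 × 0.1 × 0.2 × 0.65 × (1−0.85) = 0.0002925
author B: 0.1 × 0.2 × 0.5 × 0.15 × 0.15 × (1−0.3) = 0.0001575
author C: 0.35 × 0.8 × 0.8 × 0.4 × 0.8 × (1−0.5) = 0.03584
author D: 0.3 × 0.95 × 0.25 × 0.8 × 0.45 × (1−0.1) = 0.023085
P(author C | x) = 0.03584 / 0.059375 ≈ 0.604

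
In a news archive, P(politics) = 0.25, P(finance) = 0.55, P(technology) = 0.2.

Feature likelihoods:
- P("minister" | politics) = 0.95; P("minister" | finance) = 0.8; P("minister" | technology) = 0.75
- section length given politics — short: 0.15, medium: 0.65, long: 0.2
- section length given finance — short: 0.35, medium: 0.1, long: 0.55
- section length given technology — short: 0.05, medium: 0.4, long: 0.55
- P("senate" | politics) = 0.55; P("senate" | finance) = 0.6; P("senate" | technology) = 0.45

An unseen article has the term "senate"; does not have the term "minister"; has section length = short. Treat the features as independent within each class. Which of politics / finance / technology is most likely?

finance

politics: 0.25 × (1−0.95) × 0.15 × 0.55 = 0.00103125
finance: 0.55 × (1−0.8) × 0.35 × 0.6 = 0.0231
technology: 0.2 × (1−0.75) × 0.05 × 0.45 = 0.001125
Highest score → finance.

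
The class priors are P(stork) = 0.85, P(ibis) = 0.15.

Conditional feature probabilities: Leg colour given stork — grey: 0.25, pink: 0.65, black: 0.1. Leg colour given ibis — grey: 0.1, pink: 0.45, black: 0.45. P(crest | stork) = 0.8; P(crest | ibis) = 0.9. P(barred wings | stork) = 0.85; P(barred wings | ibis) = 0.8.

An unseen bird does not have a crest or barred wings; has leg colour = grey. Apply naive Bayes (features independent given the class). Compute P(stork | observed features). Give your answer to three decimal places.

stork: 0.85 × 0.25 × (1−0.8) × (1−0.85) = 0.006375
ibis: 0.15 × 0.1 × (1−0.9) × (1−0.8) = 0.0003
P(stork | x) = 0.006375 / 0.006675 ≈ 0.955

0.955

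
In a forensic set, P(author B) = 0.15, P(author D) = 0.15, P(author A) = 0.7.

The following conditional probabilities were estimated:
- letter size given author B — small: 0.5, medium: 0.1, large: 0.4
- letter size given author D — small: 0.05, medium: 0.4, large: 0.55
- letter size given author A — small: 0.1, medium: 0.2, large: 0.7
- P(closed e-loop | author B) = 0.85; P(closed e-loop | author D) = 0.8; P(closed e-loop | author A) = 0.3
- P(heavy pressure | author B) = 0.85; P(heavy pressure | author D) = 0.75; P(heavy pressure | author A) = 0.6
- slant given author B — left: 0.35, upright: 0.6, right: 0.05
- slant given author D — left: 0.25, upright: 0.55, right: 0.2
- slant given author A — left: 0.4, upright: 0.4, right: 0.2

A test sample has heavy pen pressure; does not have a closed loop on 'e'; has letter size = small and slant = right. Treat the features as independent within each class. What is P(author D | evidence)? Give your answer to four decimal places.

author B: 0.15 × 0.5 × (1−0.85) × 0.85 × 0.05 = 0.000478125
author D: 0.15 × 0.05 × (1−0.8) × 0.75 × 0.2 = 0.000225
author A: 0.7 × 0.1 × (1−0.3) × 0.6 × 0.2 = 0.00588
P(author D | x) = 0.000225 / 0.006583125 ≈ 0.0342

0.0342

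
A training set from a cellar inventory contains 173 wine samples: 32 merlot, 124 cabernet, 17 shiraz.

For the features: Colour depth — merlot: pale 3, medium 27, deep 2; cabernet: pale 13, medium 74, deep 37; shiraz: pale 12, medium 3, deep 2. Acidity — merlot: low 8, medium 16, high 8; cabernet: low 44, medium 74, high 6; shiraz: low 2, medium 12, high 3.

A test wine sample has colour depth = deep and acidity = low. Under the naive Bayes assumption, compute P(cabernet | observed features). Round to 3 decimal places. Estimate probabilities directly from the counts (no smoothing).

merlot: (32/173) × (2/32) × (8/32) ≈ 0.00289017
cabernet: (124/173) × (37/124) × (44/124) ≈ 0.0758904
shiraz: (17/173) × (2/17) × (2/17) ≈ 0.00136008
P(cabernet | x) = 0.0758904 / 0.08014065 ≈ 0.947

0.947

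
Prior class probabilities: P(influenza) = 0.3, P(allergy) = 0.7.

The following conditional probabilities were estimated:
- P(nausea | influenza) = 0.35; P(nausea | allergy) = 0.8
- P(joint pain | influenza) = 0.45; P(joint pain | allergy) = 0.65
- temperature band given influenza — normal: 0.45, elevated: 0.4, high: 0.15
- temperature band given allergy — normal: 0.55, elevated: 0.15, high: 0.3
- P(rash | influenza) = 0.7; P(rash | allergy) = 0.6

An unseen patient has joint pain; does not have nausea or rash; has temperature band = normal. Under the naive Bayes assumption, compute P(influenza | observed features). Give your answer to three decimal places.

influenza: 0.3 × (1−0.35) × 0.45 × 0.45 × (1−0.7) = 0.01184625
allergy: 0.7 × (1−0.8) × 0.65 × 0.55 × (1−0.6) = 0.02002
P(influenza | x) = 0.01184625 / 0.03186625 ≈ 0.372

0.372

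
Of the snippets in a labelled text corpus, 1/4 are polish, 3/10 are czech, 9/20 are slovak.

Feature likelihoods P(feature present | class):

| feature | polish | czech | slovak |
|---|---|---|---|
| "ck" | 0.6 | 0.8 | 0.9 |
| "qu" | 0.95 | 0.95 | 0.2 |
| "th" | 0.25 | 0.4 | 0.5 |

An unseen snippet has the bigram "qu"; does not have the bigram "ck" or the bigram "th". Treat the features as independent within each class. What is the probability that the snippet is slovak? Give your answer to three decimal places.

0.041

polish: 0.25 × (1−0.6) × 0.95 × (1−0.25) = 0.07125
czech: 0.3 × (1−0.8) × 0.95 × (1−0.4) = 0.0342
slovak: 0.45 × (1−0.9) × 0.2 × (1−0.5) = 0.0045
P(slovak | x) = 0.0045 / 0.10995 ≈ 0.041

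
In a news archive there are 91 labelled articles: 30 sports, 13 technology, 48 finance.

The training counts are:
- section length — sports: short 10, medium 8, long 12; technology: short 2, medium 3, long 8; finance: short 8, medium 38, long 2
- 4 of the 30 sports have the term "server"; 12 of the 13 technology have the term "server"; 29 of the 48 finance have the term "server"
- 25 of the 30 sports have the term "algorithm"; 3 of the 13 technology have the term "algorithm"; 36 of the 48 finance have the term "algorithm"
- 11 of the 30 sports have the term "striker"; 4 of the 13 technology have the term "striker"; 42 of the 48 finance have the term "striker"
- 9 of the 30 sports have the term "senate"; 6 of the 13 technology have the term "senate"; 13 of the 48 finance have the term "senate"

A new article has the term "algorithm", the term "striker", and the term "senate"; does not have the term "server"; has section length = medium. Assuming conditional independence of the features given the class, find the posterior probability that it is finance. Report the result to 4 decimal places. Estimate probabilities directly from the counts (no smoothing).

0.8061

sports: (30/91) × (8/30) × (26/30) × (25/30) × (11/30) × (9/30) ≈ 0.00698413
technology: (13/91) × (3/13) × (1/13) × (3/13) × (4/13) × (6/13) ≈ 0.0000831073
finance: (48/91) × (38/48) × (19/48) × (36/48) × (42/48) × (13/48) ≈ 0.0293783
P(finance | x) = 0.0293783 / 0.0364455373 ≈ 0.8061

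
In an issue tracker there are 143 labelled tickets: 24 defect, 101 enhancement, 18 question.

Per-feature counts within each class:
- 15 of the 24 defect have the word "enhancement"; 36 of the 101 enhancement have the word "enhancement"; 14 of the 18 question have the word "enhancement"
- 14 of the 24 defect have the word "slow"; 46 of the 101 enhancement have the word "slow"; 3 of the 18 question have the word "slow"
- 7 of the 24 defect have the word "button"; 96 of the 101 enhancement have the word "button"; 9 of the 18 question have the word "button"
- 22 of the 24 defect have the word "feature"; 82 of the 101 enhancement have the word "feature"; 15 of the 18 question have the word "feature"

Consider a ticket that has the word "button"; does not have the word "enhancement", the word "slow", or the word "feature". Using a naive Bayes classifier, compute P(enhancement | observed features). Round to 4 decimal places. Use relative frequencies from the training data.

0.9449

defect: (24/143) × (9/24) × (10/24) × (7/24) × (2/24) ≈ 0.000637383
enhancement: (101/143) × (65/101) × (55/101) × (96/101) × (19/101) ≈ 0.0442589
question: (18/143) × (4/18) × (15/18) × (9/18) × (3/18) ≈ 0.0019425
P(enhancement | x) = 0.0442589 / 0.046838783 ≈ 0.9449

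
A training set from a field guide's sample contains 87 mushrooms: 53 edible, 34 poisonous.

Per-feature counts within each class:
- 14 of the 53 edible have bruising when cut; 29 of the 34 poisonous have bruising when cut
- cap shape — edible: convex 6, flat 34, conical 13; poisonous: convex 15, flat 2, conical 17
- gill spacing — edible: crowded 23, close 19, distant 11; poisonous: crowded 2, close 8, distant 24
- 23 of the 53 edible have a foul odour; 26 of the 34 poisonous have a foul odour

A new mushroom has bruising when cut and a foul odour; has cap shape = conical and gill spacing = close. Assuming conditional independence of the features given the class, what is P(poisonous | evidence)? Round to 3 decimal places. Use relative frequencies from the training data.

edible: (53/87) × (14/53) × (13/53) × (19/53) × (23/53) ≈ 0.00614053
poisonous: (34/87) × (29/34) × (17/34) × (8/34) × (26/34) ≈ 0.0299885
P(poisonous | x) = 0.0299885 / 0.03612903 ≈ 0.830

0.830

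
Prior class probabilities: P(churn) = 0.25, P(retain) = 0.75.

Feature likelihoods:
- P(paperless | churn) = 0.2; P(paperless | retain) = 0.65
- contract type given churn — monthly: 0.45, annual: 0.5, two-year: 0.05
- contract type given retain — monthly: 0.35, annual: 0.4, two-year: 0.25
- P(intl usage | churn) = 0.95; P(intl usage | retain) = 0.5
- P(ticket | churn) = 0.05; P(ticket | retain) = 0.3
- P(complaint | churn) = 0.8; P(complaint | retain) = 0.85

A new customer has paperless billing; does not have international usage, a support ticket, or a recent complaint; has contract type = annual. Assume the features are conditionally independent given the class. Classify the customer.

retain

churn: 0.25 × 0.2 × 0.5 × (1−0.95) × (1−0.05) × (1−0.8) = 0.0002375
retain: 0.75 × 0.65 × 0.4 × (1−0.5) × (1−0.3) × (1−0.85) = 0.0102375
Highest score → retain.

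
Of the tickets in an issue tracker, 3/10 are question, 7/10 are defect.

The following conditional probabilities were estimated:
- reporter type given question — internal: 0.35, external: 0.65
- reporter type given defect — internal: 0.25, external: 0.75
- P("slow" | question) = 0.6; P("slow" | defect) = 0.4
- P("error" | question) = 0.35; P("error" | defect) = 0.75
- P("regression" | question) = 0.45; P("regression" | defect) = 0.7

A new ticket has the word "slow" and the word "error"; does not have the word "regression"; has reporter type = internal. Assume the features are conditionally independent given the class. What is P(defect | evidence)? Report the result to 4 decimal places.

0.5650

question: 0.3 × 0.35 × 0.6 × 0.35 × (1−0.45) = 0.0121275
defect: 0.7 × 0.25 × 0.4 × 0.75 × (1−0.7) = 0.01575
P(defect | x) = 0.01575 / 0.0278775 ≈ 0.5650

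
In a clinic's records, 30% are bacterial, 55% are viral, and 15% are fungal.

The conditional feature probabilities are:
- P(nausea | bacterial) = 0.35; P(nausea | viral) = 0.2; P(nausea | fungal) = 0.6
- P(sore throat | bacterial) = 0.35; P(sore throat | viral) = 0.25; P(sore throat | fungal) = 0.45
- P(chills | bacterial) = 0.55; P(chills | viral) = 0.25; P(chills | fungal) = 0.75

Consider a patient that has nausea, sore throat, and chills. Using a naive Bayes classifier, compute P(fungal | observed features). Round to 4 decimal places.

0.5286

bacterial: 0.3 × 0.35 × 0.35 × 0.55 = 0.0202125
viral: 0.55 × 0.2 × 0.25 × 0.25 = 0.006875
fungal: 0.15 × 0.6 × 0.45 × 0.75 = 0.030375
P(fungal | x) = 0.030375 / 0.0574625 ≈ 0.5286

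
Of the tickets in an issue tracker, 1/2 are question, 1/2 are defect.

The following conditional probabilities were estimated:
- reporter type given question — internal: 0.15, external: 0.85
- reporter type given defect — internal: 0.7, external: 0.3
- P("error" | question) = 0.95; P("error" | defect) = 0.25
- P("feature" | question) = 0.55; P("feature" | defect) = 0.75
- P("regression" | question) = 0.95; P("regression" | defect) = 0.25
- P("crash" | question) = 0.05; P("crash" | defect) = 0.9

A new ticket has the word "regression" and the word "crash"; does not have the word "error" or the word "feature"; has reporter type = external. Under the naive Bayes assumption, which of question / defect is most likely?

defect

question: 0.5 × 0.85 × (1−0.95) × (1−0.55) × 0.95 × 0.05 = 0.00045421875
defect: 0.5 × 0.3 × (1−0.25) × (1−0.75) × 0.25 × 0.9 = 0.006328125
Highest score → defect.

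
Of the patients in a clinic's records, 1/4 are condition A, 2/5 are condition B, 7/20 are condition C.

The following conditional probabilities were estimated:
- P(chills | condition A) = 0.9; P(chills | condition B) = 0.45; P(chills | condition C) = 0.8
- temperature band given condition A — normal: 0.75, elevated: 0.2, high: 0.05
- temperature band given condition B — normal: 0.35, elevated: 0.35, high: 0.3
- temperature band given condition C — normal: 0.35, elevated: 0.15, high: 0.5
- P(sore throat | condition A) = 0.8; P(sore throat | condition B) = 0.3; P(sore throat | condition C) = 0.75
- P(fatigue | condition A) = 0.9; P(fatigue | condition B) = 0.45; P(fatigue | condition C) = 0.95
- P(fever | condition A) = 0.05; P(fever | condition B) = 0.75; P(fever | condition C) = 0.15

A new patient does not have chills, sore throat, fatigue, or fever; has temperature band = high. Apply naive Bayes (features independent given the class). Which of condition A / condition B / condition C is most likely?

condition A: 0.25 × (1−0.9) × 0.05 × (1−0.8) × (1−0.9) × (1−0.05) = 0.00002375
condition B: 0.4 × (1−0.45) × 0.3 × (1−0.3) × (1−0.45) × (1−0.75) = 0.0063525
condition C: 0.35 × (1−0.8) × 0.5 × (1−0.75) × (1−0.95) × (1−0.15) = 0.000371875
Highest score → condition B.

condition B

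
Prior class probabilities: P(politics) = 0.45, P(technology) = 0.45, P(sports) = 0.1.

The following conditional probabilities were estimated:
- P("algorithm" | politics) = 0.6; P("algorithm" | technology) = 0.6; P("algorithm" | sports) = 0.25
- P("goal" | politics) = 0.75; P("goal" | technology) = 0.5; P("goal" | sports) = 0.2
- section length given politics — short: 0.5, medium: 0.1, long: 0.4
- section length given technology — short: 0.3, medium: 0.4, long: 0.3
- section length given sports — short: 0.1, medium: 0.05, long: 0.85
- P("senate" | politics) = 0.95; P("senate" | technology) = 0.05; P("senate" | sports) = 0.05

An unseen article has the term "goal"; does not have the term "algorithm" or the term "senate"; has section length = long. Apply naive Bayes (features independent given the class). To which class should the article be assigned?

technology

politics: 0.45 × (1−0.6) × 0.75 × 0.4 × (1−0.95) = 0.0027
technology: 0.45 × (1−0.6) × 0.5 × 0.3 × (1−0.05) = 0.02565
sports: 0.1 × (1−0.25) × 0.2 × 0.85 × (1−0.05) = 0.0121125
Highest score → technology.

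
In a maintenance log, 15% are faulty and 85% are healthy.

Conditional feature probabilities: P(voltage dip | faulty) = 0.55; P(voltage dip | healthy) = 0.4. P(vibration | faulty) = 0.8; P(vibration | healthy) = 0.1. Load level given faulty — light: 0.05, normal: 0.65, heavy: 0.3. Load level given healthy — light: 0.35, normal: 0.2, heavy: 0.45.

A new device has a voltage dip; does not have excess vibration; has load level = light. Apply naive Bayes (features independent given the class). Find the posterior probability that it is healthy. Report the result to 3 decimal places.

0.992

faulty: 0.15 × 0.55 × (1−0.8) × 0.05 = 0.000825
healthy: 0.85 × 0.4 × (1−0.1) × 0.35 = 0.1071
P(healthy | x) = 0.1071 / 0.107925 ≈ 0.992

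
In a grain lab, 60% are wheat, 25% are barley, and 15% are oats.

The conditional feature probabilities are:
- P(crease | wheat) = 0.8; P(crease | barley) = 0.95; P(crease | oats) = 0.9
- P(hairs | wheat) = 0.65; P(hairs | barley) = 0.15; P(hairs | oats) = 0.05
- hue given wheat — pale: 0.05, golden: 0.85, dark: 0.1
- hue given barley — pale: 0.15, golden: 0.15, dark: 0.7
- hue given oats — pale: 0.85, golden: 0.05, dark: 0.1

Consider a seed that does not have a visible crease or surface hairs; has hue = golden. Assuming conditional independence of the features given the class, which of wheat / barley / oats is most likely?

wheat: 0.6 × (1−0.8) × (1−0.65) × 0.85 = 0.0357
barley: 0.25 × (1−0.95) × (1−0.15) × 0.15 = 0.00159375
oats: 0.15 × (1−0.9) × (1−0.05) × 0.05 = 0.0007125
Highest score → wheat.

wheat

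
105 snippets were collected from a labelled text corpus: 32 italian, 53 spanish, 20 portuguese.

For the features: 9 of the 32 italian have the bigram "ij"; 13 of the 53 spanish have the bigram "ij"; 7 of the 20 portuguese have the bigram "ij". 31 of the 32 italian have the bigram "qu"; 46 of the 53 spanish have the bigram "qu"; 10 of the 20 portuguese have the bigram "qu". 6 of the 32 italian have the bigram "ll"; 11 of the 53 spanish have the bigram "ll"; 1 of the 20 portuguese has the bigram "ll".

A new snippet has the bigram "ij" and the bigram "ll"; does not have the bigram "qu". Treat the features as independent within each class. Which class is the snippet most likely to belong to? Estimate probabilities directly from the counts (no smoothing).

italian: (32/105) × (9/32) × (1/32) × (6/32) ≈ 0.000502232
spanish: (53/105) × (13/53) × (7/53) × (11/53) ≈ 0.00339385
portuguese: (20/105) × (7/20) × (10/20) × (1/20) ≈ 0.00166667
Highest score → spanish.

spanish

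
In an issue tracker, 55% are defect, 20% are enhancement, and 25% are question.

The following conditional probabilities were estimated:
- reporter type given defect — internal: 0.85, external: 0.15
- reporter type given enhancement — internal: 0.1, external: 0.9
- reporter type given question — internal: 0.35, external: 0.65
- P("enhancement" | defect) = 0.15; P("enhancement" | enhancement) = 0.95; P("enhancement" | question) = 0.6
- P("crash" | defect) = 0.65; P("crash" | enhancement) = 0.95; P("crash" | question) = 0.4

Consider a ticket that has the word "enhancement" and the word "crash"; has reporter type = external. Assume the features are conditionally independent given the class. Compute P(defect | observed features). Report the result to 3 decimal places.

0.038

defect: 0.55 × 0.15 × 0.15 × 0.65 = 0.00804375
enhancement: 0.2 × 0.9 × 0.95 × 0.95 = 0.16245
question: 0.25 × 0.65 × 0.6 × 0.4 = 0.039
P(defect | x) = 0.00804375 / 0.20949375 ≈ 0.038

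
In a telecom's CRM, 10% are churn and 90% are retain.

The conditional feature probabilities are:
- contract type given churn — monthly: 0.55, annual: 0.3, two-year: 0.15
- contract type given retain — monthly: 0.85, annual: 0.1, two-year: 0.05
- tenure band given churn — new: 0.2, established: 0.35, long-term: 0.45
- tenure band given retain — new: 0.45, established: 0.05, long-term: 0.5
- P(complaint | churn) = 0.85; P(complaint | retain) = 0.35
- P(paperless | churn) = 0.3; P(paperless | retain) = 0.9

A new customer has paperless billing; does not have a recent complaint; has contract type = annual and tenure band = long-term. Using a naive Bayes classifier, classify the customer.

churn: 0.1 × 0.3 × 0.45 × (1−0.85) × 0.3 = 0.0006075
retain: 0.9 × 0.1 × 0.5 × (1−0.35) × 0.9 = 0.026325
Highest score → retain.

retain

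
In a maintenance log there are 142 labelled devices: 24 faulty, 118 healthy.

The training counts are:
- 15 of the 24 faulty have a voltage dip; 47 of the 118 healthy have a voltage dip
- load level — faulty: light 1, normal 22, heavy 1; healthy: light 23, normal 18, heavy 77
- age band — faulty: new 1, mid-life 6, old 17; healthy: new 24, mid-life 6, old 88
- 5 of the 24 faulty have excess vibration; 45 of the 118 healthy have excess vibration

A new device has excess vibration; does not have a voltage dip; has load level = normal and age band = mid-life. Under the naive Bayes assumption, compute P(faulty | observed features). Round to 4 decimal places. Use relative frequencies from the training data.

faulty: (24/142) × (9/24) × (22/24) × (6/24) × (5/24) ≈ 0.00302597
healthy: (118/142) × (71/118) × (18/118) × (6/118) × (45/118) ≈ 0.00147897
P(faulty | x) = 0.00302597 / 0.00450494 ≈ 0.6717

0.6717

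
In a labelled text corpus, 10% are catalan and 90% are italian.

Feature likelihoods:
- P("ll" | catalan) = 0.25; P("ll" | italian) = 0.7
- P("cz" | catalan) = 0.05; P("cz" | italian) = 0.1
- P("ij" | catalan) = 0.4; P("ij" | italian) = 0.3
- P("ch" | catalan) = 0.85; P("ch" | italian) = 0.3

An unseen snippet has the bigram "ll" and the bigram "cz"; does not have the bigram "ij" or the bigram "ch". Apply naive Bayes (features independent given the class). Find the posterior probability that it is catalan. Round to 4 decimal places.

catalan: 0.1 × 0.25 × 0.05 × (1−0.4) × (1−0.85) = 0.0001125
italian: 0.9 × 0.7 × 0.1 × (1−0.3) × (1−0.3) = 0.03087
P(catalan | x) = 0.0001125 / 0.0309825 ≈ 0.0036

0.0036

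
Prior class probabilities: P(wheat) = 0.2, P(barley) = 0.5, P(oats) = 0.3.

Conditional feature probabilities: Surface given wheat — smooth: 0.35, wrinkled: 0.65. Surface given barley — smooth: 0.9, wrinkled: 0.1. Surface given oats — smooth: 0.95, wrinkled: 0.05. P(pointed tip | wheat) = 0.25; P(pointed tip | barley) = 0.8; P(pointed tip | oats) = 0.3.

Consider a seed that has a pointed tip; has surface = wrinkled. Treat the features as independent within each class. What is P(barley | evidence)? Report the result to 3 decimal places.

wheat: 0.2 × 0.65 × 0.25 = 0.0325
barley: 0.5 × 0.1 × 0.8 = 0.04
oats: 0.3 × 0.05 × 0.3 = 0.0045
P(barley | x) = 0.04 / 0.077 ≈ 0.519

0.519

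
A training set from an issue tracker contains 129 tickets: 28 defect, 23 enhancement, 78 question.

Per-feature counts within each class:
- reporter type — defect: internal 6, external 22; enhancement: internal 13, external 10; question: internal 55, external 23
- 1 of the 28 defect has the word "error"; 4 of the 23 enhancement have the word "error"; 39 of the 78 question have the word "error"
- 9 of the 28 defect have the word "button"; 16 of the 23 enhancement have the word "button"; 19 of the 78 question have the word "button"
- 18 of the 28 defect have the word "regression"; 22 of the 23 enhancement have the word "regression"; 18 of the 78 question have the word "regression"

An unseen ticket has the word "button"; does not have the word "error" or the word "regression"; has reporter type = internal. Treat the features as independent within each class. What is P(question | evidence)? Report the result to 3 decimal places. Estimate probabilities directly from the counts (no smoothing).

0.839

defect: (28/129) × (6/28) × (27/28) × (9/28) × (10/28) ≈ 0.00514865
enhancement: (23/129) × (13/23) × (19/23) × (16/23) × (1/23) ≈ 0.00251793
question: (78/129) × (55/78) × (39/78) × (19/78) × (60/78) ≈ 0.0399447
P(question | x) = 0.0399447 / 0.04761128 ≈ 0.839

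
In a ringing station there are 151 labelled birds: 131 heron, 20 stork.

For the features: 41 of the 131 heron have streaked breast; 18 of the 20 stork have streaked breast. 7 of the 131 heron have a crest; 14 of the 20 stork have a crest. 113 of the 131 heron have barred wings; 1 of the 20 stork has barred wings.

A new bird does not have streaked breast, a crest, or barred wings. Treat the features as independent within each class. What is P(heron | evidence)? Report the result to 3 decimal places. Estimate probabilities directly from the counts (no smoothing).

0.954

heron: (131/151) × (90/131) × (124/131) × (18/131) ≈ 0.0775206
stork: (20/151) × (2/20) × (6/20) × (19/20) ≈ 0.00377483
P(heron | x) = 0.0775206 / 0.08129543 ≈ 0.954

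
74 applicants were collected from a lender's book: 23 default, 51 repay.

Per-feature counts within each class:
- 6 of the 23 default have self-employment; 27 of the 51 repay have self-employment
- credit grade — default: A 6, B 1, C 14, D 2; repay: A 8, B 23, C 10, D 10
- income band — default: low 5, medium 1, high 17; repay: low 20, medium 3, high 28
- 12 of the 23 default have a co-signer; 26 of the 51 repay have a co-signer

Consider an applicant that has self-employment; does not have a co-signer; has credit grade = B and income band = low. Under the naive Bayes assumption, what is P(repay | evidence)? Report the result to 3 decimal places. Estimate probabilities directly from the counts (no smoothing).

0.989

default: (23/74) × (6/23) × (1/23) × (5/23) × (11/23) ≈ 0.000366521
repay: (51/74) × (27/51) × (23/51) × (20/51) × (25/51) ≈ 0.0316315
P(repay | x) = 0.0316315 / 0.031998021 ≈ 0.989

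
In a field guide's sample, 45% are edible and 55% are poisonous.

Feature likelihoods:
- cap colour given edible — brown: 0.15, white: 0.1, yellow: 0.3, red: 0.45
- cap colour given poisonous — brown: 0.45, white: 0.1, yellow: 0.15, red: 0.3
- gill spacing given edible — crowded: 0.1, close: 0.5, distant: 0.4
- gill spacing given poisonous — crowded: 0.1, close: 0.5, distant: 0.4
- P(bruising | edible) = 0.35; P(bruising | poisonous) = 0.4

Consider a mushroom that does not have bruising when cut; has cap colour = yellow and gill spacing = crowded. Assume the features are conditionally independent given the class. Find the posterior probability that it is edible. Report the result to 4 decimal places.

0.6393

edible: 0.45 × 0.3 × 0.1 × (1−0.35) = 0.008775
poisonous: 0.55 × 0.15 × 0.1 × (1−0.4) = 0.00495
P(edible | x) = 0.008775 / 0.013725 ≈ 0.6393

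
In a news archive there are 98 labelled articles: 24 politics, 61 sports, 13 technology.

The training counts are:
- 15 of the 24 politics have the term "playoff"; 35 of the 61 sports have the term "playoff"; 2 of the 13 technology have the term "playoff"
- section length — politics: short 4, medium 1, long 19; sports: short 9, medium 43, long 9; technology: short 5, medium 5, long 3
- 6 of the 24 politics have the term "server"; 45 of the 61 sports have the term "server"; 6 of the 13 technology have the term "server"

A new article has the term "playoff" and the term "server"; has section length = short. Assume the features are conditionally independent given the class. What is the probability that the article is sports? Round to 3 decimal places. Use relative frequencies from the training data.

politics: (24/98) × (15/24) × (4/24) × (6/24) ≈ 0.00637755
sports: (61/98) × (35/61) × (9/61) × (45/61) ≈ 0.038872
technology: (13/98) × (2/13) × (5/13) × (6/13) ≈ 0.00362275
P(sports | x) = 0.038872 / 0.0488723 ≈ 0.795

0.795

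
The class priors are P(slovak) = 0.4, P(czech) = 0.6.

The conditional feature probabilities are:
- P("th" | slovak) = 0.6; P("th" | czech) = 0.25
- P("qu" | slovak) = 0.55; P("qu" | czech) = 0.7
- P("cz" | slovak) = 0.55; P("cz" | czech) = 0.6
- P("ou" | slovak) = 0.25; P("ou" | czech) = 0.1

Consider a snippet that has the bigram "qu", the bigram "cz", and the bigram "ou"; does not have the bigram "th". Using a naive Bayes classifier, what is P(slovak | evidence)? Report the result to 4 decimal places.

0.3903

slovak: 0.4 × (1−0.6) × 0.55 × 0.55 × 0.25 = 0.0121
czech: 0.6 × (1−0.25) × 0.7 × 0.6 × 0.1 = 0.0189
P(slovak | x) = 0.0121 / 0.031 ≈ 0.3903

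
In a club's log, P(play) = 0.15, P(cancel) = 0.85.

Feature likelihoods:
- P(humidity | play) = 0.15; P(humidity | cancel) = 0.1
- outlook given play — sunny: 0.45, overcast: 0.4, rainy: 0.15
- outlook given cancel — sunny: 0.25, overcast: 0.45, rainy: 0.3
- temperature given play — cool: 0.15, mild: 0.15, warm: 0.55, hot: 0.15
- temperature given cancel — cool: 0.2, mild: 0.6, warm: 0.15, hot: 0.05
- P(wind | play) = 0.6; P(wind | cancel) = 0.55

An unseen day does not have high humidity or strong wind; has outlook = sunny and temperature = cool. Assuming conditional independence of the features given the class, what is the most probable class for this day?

cancel

play: 0.15 × (1−0.15) × 0.45 × 0.15 × (1−0.6) = 0.0034425
cancel: 0.85 × (1−0.1) × 0.25 × 0.2 × (1−0.55) = 0.0172125
Highest score → cancel.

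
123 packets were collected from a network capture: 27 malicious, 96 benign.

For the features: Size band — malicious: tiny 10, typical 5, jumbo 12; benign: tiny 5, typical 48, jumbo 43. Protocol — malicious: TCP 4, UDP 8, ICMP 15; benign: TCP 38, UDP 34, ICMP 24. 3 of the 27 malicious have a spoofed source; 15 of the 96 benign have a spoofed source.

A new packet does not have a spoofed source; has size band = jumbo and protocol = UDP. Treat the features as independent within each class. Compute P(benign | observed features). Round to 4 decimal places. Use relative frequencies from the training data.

0.8026

malicious: (27/123) × (12/27) × (8/27) × (24/27) ≈ 0.0256951
benign: (96/123) × (43/96) × (34/96) × (81/96) ≈ 0.104468
P(benign | x) = 0.104468 / 0.1301631 ≈ 0.8026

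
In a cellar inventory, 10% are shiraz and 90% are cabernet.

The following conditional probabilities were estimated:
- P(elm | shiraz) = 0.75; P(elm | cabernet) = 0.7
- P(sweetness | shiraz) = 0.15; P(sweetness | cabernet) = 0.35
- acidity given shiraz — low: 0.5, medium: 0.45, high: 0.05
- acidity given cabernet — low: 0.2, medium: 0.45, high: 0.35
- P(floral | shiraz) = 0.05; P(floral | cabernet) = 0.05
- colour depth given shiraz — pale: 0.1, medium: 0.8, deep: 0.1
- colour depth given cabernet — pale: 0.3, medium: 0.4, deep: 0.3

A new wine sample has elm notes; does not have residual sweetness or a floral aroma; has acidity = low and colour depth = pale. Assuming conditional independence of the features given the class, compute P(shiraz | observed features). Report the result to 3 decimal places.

shiraz: 0.1 × 0.75 × (1−0.15) × 0.5 × (1−0.05) × 0.1 = 0.003028125
cabernet: 0.9 × 0.7 × (1−0.35) × 0.2 × (1−0.05) × 0.3 = 0.0233415
P(shiraz | x) = 0.003028125 / 0.026369625 ≈ 0.115

0.115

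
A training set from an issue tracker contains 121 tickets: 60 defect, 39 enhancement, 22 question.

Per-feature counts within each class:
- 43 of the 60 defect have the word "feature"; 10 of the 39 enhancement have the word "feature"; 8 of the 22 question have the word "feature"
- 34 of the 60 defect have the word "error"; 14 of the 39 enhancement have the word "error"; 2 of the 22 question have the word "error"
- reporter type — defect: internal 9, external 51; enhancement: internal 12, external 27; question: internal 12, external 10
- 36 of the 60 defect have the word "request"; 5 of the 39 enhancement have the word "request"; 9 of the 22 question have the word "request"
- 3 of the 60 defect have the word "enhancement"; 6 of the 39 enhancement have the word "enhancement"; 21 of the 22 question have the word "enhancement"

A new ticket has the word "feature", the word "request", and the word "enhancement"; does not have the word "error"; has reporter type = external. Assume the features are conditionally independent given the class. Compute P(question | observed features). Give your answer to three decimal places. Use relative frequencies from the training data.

0.696

defect: (60/121) × (43/60) × (26/60) × (51/60) × (36/60) × (3/60) ≈ 0.00392686
enhancement: (39/121) × (10/39) × (25/39) × (27/39) × (5/39) × (6/39) ≈ 0.000723405
question: (22/121) × (8/22) × (20/22) × (10/22) × (9/22) × (21/22) ≈ 0.0106686
P(question | x) = 0.0106686 / 0.015318865 ≈ 0.696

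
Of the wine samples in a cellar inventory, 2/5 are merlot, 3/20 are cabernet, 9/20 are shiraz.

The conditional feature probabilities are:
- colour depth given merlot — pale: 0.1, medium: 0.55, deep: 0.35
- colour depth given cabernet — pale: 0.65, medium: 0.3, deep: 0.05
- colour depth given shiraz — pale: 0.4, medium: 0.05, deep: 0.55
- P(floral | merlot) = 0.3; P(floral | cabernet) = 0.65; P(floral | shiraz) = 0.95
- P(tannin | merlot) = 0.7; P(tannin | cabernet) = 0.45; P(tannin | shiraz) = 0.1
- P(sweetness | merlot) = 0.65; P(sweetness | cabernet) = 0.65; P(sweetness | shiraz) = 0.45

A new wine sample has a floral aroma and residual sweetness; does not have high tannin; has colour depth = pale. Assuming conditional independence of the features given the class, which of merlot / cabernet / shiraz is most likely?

shiraz

merlot: 0.4 × 0.1 × 0.3 × (1−0.7) × 0.65 = 0.00234
cabernet: 0.15 × 0.65 × 0.65 × (1−0.45) × 0.65 = 0.0226565625
shiraz: 0.45 × 0.4 × 0.95 × (1−0.1) × 0.45 = 0.069255
Highest score → shiraz.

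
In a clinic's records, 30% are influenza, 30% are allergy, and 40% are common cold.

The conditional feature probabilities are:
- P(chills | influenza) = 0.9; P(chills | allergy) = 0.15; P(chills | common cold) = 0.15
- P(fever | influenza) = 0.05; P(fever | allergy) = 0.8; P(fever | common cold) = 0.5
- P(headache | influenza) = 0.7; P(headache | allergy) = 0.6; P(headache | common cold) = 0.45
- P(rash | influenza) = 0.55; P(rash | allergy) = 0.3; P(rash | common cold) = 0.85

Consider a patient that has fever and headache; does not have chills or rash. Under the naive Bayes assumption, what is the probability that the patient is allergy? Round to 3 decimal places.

0.878

influenza: 0.3 × (1−0.9) × 0.05 × 0.7 × (1−0.55) = 0.0004725
allergy: 0.3 × (1−0.15) × 0.8 × 0.6 × (1−0.3) = 0.08568
common cold: 0.4 × (1−0.15) × 0.5 × 0.45 × (1−0.85) = 0.011475
P(allergy | x) = 0.08568 / 0.0976275 ≈ 0.878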